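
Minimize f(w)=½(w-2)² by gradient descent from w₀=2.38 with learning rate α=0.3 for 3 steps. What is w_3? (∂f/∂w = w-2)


step 1: grad = 2.38-2 = 0.38; w = 2.38 - 0.3·(0.38) = 2.266
step 2: grad = 2.266-2 = 0.266; w = 2.266 - 0.3·(0.266) = 2.1862
step 3: grad = 2.1862-2 = 0.1862; w = 2.1862 - 0.3·(0.1862) = 2.13034

2.13034


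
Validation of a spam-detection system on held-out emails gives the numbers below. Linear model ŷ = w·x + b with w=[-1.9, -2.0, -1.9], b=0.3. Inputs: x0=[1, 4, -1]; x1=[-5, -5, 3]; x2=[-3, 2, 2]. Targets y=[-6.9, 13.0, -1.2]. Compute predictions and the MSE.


ŷ0 = (-1.9)·(1) + (-2.0)·(4) + (-1.9)·(-1) + 0.3 = -7.7
ŷ1 = (-1.9)·(-5) + (-2.0)·(-5) + (-1.9)·(3) + 0.3 = 14.1
ŷ2 = (-1.9)·(-3) + (-2.0)·(2) + (-1.9)·(2) + 0.3 = -1.8
errors² = [0.64, 1.21, 0.36]
MSE = 2.2100/3 = 0.7367

0.7367


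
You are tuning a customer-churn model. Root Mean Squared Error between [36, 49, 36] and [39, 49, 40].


MSE = 25/3 = 8.3333
RMSE = √(25/3) = 2.8868

2.8868


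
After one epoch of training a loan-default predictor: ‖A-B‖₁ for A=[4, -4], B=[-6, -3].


d = |4+ 6| + |-4+ 3|
  = 10 + 1
  = 11

11


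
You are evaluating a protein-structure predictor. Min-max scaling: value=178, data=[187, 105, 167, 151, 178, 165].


min=105, max=187
(178-105)/(187-105) = 73/82 = 0.8902

0.8902


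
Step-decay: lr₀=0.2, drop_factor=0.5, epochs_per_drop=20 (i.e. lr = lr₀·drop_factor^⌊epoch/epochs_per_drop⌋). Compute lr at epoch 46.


n_drops = ⌊46/20⌋ = 2
lr = 0.2·0.5^2 = 0.2·0.25 = 0.05

0.05


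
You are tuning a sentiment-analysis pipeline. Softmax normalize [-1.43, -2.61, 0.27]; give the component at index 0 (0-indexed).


Exponentials: e^-1.43=0.2393, e^-2.61=0.0735, e^0.27=1.31
Sum = 1.6228
Softmax = [0.1475, 0.0453, 0.8072]
p[0] = 0.2393/1.6228 = 0.1475

0.1475


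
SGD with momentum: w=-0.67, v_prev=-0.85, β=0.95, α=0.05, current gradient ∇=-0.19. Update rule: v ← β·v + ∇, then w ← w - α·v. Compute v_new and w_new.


v_new = 0.95·-0.85 - 0.19 = -0.8075 - 0.19 = -0.9975
w_new = -0.67 - 0.05·-0.9975 = -0.67 + 0.049875 = -0.620125

v_new=-0.9975, w_new=-0.620125


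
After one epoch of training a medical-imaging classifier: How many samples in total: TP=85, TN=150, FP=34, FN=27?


Total = TP + TN + FP + FN
= 85 + 150 + 34 + 27
= 296
(Predicted positive: 119, predicted negative: 177)

296


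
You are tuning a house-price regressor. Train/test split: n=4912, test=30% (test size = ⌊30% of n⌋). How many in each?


Test = ⌊4912·30/100⌋ = 1473
Train = 4912 - 1473 = 3439

Train: 3439, Test: 1473


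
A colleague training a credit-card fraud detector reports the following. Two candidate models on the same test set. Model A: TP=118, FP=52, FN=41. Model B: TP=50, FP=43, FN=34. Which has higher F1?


Model A: P=118/170=0.6941, R=118/159=0.7421, F1=2PR/(P+R)=2TP/(2TP+FP+FN)=236/329=0.7173
Model B: P=50/93=0.5376, R=50/84=0.5952, F1=2PR/(P+R)=2TP/(2TP+FP+FN)=100/177=0.565
0.7173 > 0.565 → Model A

Model A


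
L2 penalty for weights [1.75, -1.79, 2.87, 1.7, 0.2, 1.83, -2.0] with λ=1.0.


‖w‖₂² = (1.75)² + (-1.79)² + (2.87)² + (1.7)² + (0.2)² + (1.83)² + (-2.0)²
     = 3.0625 + 3.2041 + 8.2369 + 2.89 + 0.04 + 3.3489 + 4
     = 24.7824
λ·‖w‖₂² = 1.0·24.7824 = 24.7824

24.7824


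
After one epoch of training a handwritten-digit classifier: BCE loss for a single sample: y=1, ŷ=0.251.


BCE = -[y·ln(p) + (1-y)·ln(1-p)]
= -1·ln(0.251) - 0
= -ln(0.251) = 1.3823

1.3823


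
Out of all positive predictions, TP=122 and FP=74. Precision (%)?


Precision = TP/(TP+FP)
= 122/(122+74)
= 122/196 = 62.24%

62.24%


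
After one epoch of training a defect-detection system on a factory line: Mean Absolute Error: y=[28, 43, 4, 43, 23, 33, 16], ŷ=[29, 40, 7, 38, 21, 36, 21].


Absolute errors: |28-29|=1, |43-40|=3, |4-7|=3, |43-38|=5, |23-21|=2, |33-36|=3, |16-21|=5
Sum = 22
MAE = 22/7 = 22/7

22/7


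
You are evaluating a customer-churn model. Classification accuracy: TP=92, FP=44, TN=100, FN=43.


Accuracy = (TP+TN)/(TP+TN+FP+FN)
= (92+100)/(279)
= 192/279 = 68.82%

68.82%


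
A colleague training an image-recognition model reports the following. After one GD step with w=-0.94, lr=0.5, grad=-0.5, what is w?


w_new = w - α·∇
= -0.94 - 0.5·-0.5
= -0.94 + 0.25
= -0.69

-0.69


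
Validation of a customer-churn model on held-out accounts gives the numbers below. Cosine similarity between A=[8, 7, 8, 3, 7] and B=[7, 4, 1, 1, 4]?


A·B = 8·7 + 7·4 + 8·1 + 3·1 + 7·4 = 123
‖A‖ = √235 = 15.3297, ‖B‖ = √83 = 9.1104
cos = 123/(√235·√83) = 123/√19505 = 0.8807

0.8807


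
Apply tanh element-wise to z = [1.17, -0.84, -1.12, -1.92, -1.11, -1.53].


tanh(1.17) = 0.8243
tanh(-0.84) = -0.6858
tanh(-1.12) = -0.8076
tanh(-1.92) = -0.9579
tanh(-1.11) = -0.8041
tanh(-1.53) = -0.9104
result = [0.8243, -0.6858, -0.8076, -0.9579, -0.8041, -0.9104]

[0.8243, -0.6858, -0.8076, -0.9579, -0.8041, -0.9104]


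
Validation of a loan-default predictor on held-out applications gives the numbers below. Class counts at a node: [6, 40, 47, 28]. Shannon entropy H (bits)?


Probabilities: [6/121, 40/121, 47/121, 28/121] ≈ [0.0496, 0.3306, 0.3884, 0.2314]
H = -((6/121)·log₂(6/121) + (40/121)·log₂(40/121) + (47/121)·log₂(47/121) + (28/121)·log₂(28/121))
  = 1.7614 bits

1.7614 bits


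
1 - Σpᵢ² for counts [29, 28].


Probabilities: [29/57, 28/57] ≈ [0.5088, 0.4912]
Σpᵢ² = (841 + 784)/57² = 1625/3249
Gini = 1 - Σpᵢ² = 1 - 1625/3249 = 0.4998

0.4998


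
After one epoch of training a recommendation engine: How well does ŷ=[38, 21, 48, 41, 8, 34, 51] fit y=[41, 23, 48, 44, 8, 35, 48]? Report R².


ȳ = 35.2857
SS_res = Σ(y-ŷ)² = 32
SS_tot = Σ(y-ȳ)² = 1327.43
R² = 1 - SS_res/SS_tot = 1 - 0.0241 = 0.9759

0.9759


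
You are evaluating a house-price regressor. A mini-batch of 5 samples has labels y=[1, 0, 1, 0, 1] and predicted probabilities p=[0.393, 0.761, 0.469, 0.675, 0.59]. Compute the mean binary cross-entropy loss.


L[0] = -ln(0.393) = 0.9339
L[1] = -ln(1-0.761) = -ln(0.239) = 1.4313
L[2] = -ln(0.469) = 0.7572
L[3] = -ln(1-0.675) = -ln(0.325) = 1.1239
L[4] = -ln(0.59) = 0.5276
mean = (0.9339 + 1.4313 + 0.7572 + 1.1239 + 0.5276)/5 = 0.9548

0.9548


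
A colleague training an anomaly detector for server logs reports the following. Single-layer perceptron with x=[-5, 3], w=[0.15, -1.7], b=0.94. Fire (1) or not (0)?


z = (-5)·(0.15) + (3)·(-1.7) + 0.94
  = -4.91
step(z) = 0 (z<0)

0


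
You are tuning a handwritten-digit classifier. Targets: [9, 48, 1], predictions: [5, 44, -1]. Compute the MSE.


Squared errors: (9-5)²=16, (48-44)²=16, (1+ 1)²=4
Sum = 36
MSE = 36/3 = 12

12


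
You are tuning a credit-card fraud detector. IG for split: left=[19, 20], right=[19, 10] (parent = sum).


Parent = [38, 30], H_parent = 0.99
H_left = 0.9995 (n=39), H_right = 0.9294 (n=29)
H_children = (39/68)·0.9995 + (29/68)·0.9294 = 0.9696
IG = 0.99 - 0.9696 = 0.0204

0.0204


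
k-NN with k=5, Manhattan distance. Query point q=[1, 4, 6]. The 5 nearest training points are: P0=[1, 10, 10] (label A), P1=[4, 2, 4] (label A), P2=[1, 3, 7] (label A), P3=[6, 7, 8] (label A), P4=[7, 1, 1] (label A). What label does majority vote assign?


d(q,P0) = 10  (label A)
d(q,P1) = 7  (label A)
d(q,P2) = 2  (label A)
d(q,P3) = 10  (label A)
d(q,P4) = 14  (label A)
Votes: A=5, B=0
Majority → A

A


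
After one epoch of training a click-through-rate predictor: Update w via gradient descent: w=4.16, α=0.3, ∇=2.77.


w_new = w - α·∇
= 4.16 - 0.3·2.77
= 4.16 - 0.831
= 3.329

3.329


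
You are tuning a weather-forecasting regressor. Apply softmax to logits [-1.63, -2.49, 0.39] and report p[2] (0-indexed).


Exponentials: e^-1.63=0.1959, e^-2.49=0.0829, e^0.39=1.477
Sum = 1.7558
Softmax = [0.1116, 0.0472, 0.8412]
p[2] = 1.477/1.7558 = 0.8412

0.8412


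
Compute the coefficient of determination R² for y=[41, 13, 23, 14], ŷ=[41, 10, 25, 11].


ȳ = 22.75
SS_res = Σ(y-ŷ)² = 22
SS_tot = Σ(y-ȳ)² = 504.75
R² = 1 - SS_res/SS_tot = 1 - 0.0436 = 0.9564

0.9564


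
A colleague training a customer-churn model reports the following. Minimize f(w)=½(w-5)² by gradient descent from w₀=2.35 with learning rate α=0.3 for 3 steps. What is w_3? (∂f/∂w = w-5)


step 1: grad = 2.35-5 = -2.65; w = 2.35 - 0.3·(-2.65) = 3.145
step 2: grad = 3.145-5 = -1.855; w = 3.145 - 0.3·(-1.855) = 3.7015
step 3: grad = 3.7015-5 = -1.2985; w = 3.7015 - 0.3·(-1.2985) = 4.09105

4.09105


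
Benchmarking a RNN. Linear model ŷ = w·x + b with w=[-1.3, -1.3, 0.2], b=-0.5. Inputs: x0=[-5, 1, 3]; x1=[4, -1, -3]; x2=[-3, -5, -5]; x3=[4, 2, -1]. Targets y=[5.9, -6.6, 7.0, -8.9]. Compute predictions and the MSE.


ŷ0 = (-1.3)·(-5) + (-1.3)·(1) + (0.2)·(3) - 0.5 = 5.3
ŷ1 = (-1.3)·(4) + (-1.3)·(-1) + (0.2)·(-3) - 0.5 = -5.0
ŷ2 = (-1.3)·(-3) + (-1.3)·(-5) + (0.2)·(-5) - 0.5 = 8.9
ŷ3 = (-1.3)·(4) + (-1.3)·(2) + (0.2)·(-1) - 0.5 = -8.5
errors² = [0.36, 2.56, 3.61, 0.16]
MSE = 6.6900/4 = 1.6725

1.6725


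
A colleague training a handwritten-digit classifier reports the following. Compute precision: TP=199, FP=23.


Precision = TP/(TP+FP)
= 199/(199+23)
= 199/222 = 89.64%

89.64%


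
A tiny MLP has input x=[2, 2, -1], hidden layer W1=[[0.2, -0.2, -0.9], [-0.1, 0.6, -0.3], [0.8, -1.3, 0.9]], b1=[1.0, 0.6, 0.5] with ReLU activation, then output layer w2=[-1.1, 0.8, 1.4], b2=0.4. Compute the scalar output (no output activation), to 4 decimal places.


z1[0] = (0.2)·(2) + (-0.2)·(2) + (-0.9)·(-1) + 1.0 = 1.9
z1[1] = (-0.1)·(2) + (0.6)·(2) + (-0.3)·(-1) + 0.6 = 1.9
z1[2] = (0.8)·(2) + (-1.3)·(2) + (0.9)·(-1) + 0.5 = -1.4
h = ReLU(z1) = [1.9, 1.9, 0.0]
output = (-1.1)·(1.9) + (0.8)·(1.9) + (1.4)·(0.0) + 0.4 = -0.17

-0.17


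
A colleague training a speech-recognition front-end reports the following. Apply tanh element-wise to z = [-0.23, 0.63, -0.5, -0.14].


tanh(-0.23) = -0.226
tanh(0.63) = 0.5581
tanh(-0.5) = -0.4621
tanh(-0.14) = -0.1391
result = [-0.226, 0.5581, -0.4621, -0.1391]

[-0.226, 0.5581, -0.4621, -0.1391]


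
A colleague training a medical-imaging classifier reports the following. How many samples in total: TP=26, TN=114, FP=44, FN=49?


Total = TP + TN + FP + FN
= 26 + 114 + 44 + 49
= 233
(Predicted positive: 70, predicted negative: 163)

233


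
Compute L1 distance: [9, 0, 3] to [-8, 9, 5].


d = |9+ 8| + |0-9| + |3-5|
  = 17 + 9 + 2
  = 28

28


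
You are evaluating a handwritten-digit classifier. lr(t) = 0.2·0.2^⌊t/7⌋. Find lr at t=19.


n_drops = ⌊19/7⌋ = 2
lr = 0.2·0.2^2 = 0.2·0.04 = 0.008

0.008


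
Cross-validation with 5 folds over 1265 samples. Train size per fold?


Fold size = 1265/5 = 253
Training per fold = 1265 - 253 = 1012

1012


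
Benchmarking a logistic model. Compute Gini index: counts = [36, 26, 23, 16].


Probabilities: [36/101, 26/101, 23/101, 16/101] ≈ [0.3564, 0.2574, 0.2277, 0.1584]
Σpᵢ² = (1296 + 676 + 529 + 256)/101² = 2757/10201
Gini = 1 - Σpᵢ² = 1 - 2757/10201 = 0.7297

0.7297


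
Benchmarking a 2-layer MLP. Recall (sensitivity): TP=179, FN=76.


Recall = TP/(TP+FN)
= 179/(179+76)
= 179/255 = 70.2%

70.2%


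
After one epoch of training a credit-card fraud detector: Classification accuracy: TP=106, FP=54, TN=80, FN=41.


Accuracy = (TP+TN)/(TP+TN+FP+FN)
= (106+80)/(281)
= 186/281 = 66.19%

66.19%


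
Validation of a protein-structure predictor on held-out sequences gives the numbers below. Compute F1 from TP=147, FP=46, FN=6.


Precision = 147/193 = 0.7617
Recall = 147/153 = 0.9608
F1 = 2·P·R/(P+R) = 2·TP/(2·TP+FP+FN) = 294/(294+46+6) = 294/346 = 0.8497

0.8497


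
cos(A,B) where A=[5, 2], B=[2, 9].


A·B = 5·2 + 2·9 = 28
‖A‖ = √29 = 5.3852, ‖B‖ = √85 = 9.2195
cos = 28/(√29·√85) = 28/√2465 = 0.564

0.564


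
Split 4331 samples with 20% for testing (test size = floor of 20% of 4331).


Test = ⌊4331·20/100⌋ = 866
Train = 4331 - 866 = 3465

Train: 3465, Test: 866


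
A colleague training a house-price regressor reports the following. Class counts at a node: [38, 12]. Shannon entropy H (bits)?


Probabilities: [38/50, 12/50] ≈ [0.76, 0.24]
H = -((38/50)·log₂(38/50) + (12/50)·log₂(12/50))
  = 0.795 bits

0.795 bits


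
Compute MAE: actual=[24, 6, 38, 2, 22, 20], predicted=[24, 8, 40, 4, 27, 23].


Absolute errors: |24-24|=0, |6-8|=2, |38-40|=2, |2-4|=2, |22-27|=5, |20-23|=3
Sum = 14
MAE = 14/6 = 7/3

7/3


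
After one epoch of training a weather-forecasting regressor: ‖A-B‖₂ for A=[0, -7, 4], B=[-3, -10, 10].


d = √((0+ 3)² + (-7+ 10)² + (4-10)²)
  = √(9 + 9 + 36)
  = √54 = 7.3485

7.3485


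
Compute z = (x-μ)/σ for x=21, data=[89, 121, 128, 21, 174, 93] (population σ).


μ = 104.3333, σ = 46.5463
z = (21 - 104.3333)/46.5463 = -1.7903

-1.7903


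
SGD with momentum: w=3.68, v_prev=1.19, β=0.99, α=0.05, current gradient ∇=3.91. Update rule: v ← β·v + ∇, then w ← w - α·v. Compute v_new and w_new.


v_new = 0.99·1.19 + 3.91 = 1.1781 + 3.91 = 5.0881
w_new = 3.68 - 0.05·5.0881 = 3.68 - 0.254405 = 3.425595

v_new=5.0881, w_new=3.425595


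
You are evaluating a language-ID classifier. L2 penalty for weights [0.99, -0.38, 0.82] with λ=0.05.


‖w‖₂² = (0.99)² + (-0.38)² + (0.82)²
     = 0.9801 + 0.1444 + 0.6724
     = 1.7969
λ·‖w‖₂² = 0.05·1.7969 = 0.089845

0.089845


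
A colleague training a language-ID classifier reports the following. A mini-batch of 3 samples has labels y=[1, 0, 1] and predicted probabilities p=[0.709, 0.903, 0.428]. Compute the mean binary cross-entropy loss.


L[0] = -ln(0.709) = 0.3439
L[1] = -ln(1-0.903) = -ln(0.097) = 2.333
L[2] = -ln(0.428) = 0.8486
mean = (0.3439 + 2.333 + 0.8486)/3 = 1.1752

1.1752


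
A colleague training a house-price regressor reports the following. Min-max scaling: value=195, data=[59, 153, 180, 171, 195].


min=59, max=195
(195-59)/(195-59) = 136/136 = 1.0

1.0


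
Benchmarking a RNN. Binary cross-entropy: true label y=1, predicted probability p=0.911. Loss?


BCE = -[y·ln(p) + (1-y)·ln(1-p)]
= -1·ln(0.911) - 0
= -ln(0.911) = 0.0932

0.0932


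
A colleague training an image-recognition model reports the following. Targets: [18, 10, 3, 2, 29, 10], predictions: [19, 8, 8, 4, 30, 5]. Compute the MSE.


Squared errors: (18-19)²=1, (10-8)²=4, (3-8)²=25, (2-4)²=4, (29-30)²=1, (10-5)²=25
Sum = 60
MSE = 60/6 = 10

10


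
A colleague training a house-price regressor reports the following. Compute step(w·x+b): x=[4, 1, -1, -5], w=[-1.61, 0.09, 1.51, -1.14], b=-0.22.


z = (4)·(-1.61) + (1)·(0.09) + (-1)·(1.51) + (-5)·(-1.14) - 0.22
  = -2.38
step(z) = 0 (z<0)

0


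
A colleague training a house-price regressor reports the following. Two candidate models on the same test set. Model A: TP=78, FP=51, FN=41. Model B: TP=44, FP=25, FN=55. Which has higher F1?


Model A: P=78/129=0.6047, R=78/119=0.6555, F1=2PR/(P+R)=2TP/(2TP+FP+FN)=156/248=0.629
Model B: P=44/69=0.6377, R=44/99=0.4444, F1=2PR/(P+R)=2TP/(2TP+FP+FN)=88/168=0.5238
0.629 > 0.5238 → Model A

Model A


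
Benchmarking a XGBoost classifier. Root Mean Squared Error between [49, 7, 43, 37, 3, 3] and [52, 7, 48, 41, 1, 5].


MSE = 58/6 = 9.6667
RMSE = √(58/6) = 3.1091

3.1091


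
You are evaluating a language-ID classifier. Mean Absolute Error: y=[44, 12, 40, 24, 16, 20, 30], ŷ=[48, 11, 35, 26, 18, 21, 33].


Absolute errors: |44-48|=4, |12-11|=1, |40-35|=5, |24-26|=2, |16-18|=2, |20-21|=1, |30-33|=3
Sum = 18
MAE = 18/7 = 18/7

18/7


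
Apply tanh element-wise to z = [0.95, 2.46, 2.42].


tanh(0.95) = 0.7398
tanh(2.46) = 0.9855
tanh(2.42) = 0.9843
result = [0.7398, 0.9855, 0.9843]

[0.7398, 0.9855, 0.9843]


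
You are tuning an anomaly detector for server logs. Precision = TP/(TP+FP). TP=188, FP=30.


Precision = TP/(TP+FP)
= 188/(188+30)
= 188/218 = 86.24%

86.24%


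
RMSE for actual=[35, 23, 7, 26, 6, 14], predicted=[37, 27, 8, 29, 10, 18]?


MSE = 62/6 = 10.3333
RMSE = √(62/6) = 3.2146

3.2146


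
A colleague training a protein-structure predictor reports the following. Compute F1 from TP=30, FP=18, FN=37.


Precision = 30/48 = 0.625
Recall = 30/67 = 0.4478
F1 = 2·P·R/(P+R) = 2·TP/(2·TP+FP+FN) = 60/(60+18+37) = 60/115 = 0.5217

0.5217


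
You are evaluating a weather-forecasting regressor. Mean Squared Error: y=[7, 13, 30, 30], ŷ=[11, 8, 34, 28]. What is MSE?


Squared errors: (7-11)²=16, (13-8)²=25, (30-34)²=16, (30-28)²=4
Sum = 61
MSE = 61/4 = 61/4

61/4


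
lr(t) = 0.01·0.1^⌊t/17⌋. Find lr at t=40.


n_drops = ⌊40/17⌋ = 2
lr = 0.01·0.1^2 = 0.01·0.01 = 0.0001

0.0001


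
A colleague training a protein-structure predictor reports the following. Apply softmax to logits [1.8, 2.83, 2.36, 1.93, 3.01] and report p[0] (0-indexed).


Exponentials: e^1.8=6.0496, e^2.83=16.9455, e^2.36=10.591, e^1.93=6.8895, e^3.01=20.2874
Sum = 60.763
Softmax = [0.0996, 0.2789, 0.1743, 0.1134, 0.3339]
p[0] = 6.0496/60.763 = 0.0996

0.0996


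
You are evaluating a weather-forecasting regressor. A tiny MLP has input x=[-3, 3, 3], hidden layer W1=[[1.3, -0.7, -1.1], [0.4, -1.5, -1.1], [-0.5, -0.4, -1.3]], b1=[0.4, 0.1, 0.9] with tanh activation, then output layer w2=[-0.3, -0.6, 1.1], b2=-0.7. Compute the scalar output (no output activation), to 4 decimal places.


z1[0] = (1.3)·(-3) + (-0.7)·(3) + (-1.1)·(3) + 0.4 = -8.9
z1[1] = (0.4)·(-3) + (-1.5)·(3) + (-1.1)·(3) + 0.1 = -8.9
z1[2] = (-0.5)·(-3) + (-0.4)·(3) + (-1.3)·(3) + 0.9 = -2.7
h = tanh(z1) = [-1.0, -1.0, -0.991]
output = (-0.3)·(-1.0) + (-0.6)·(-1.0) + (1.1)·(-0.991) - 0.7 = -0.8901

-0.8901


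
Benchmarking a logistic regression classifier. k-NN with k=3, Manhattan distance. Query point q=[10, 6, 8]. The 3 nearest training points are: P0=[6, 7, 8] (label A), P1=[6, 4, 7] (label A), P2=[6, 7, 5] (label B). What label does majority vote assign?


d(q,P0) = 5  (label A)
d(q,P1) = 7  (label A)
d(q,P2) = 8  (label B)
Votes: A=2, B=1
Majority → A

A


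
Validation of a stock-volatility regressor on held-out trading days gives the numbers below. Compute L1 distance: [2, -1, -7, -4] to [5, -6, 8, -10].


d = |2-5| + |-1+ 6| + |-7-8| + |-4+ 10|
  = 3 + 5 + 15 + 6
  = 29

29


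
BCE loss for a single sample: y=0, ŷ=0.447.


BCE = -[y·ln(p) + (1-y)·ln(1-p)]
= -0 - 1·ln(1-0.447)
= -ln(0.553) = 0.5924

0.5924


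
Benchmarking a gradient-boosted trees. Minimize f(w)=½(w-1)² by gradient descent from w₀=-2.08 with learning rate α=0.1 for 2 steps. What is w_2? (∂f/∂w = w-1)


step 1: grad = -2.08-1 = -3.08; w = -2.08 - 0.1·(-3.08) = -1.772
step 2: grad = -1.772-1 = -2.772; w = -1.772 - 0.1·(-2.772) = -1.4948

-1.4948


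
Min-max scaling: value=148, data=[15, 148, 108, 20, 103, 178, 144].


min=15, max=178
(148-15)/(178-15) = 133/163 = 0.816

0.816


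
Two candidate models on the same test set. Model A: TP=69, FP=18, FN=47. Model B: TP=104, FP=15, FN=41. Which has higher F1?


Model A: P=69/87=0.7931, R=69/116=0.5948, F1=2PR/(P+R)=2TP/(2TP+FP+FN)=138/203=0.6798
Model B: P=104/119=0.8739, R=104/145=0.7172, F1=2PR/(P+R)=2TP/(2TP+FP+FN)=208/264=0.7879
0.6798 < 0.7879 → Model B

Model B


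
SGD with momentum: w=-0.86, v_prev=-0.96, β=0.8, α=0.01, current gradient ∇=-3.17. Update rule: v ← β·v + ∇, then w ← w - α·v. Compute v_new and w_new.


v_new = 0.8·-0.96 - 3.17 = -0.768 - 3.17 = -3.938
w_new = -0.86 - 0.01·-3.938 = -0.86 + 0.03938 = -0.82062

v_new=-3.938, w_new=-0.82062


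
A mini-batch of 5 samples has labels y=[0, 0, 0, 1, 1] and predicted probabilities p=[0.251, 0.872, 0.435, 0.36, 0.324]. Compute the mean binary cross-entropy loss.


L[0] = -ln(1-0.251) = -ln(0.749) = 0.289
L[1] = -ln(1-0.872) = -ln(0.128) = 2.0557
L[2] = -ln(1-0.435) = -ln(0.565) = 0.5709
L[3] = -ln(0.36) = 1.0217
L[4] = -ln(0.324) = 1.127
mean = (0.289 + 2.0557 + 0.5709 + 1.0217 + 1.127)/5 = 1.0129

1.0129


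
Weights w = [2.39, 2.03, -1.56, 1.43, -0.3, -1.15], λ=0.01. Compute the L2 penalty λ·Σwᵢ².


‖w‖₂² = (2.39)² + (2.03)² + (-1.56)² + (1.43)² + (-0.3)² + (-1.15)²
     = 5.7121 + 4.1209 + 2.4336 + 2.0449 + 0.09 + 1.3225
     = 15.724
λ·‖w‖₂² = 0.01·15.724 = 0.15724

0.15724


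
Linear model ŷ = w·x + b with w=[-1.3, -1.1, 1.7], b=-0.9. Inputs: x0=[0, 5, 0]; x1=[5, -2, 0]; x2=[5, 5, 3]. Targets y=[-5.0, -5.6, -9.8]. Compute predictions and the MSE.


ŷ0 = (-1.3)·(0) + (-1.1)·(5) + (1.7)·(0) - 0.9 = -6.4
ŷ1 = (-1.3)·(5) + (-1.1)·(-2) + (1.7)·(0) - 0.9 = -5.2
ŷ2 = (-1.3)·(5) + (-1.1)·(5) + (1.7)·(3) - 0.9 = -7.8
errors² = [1.96, 0.16, 4.0]
MSE = 6.1200/3 = 2.04

2.04


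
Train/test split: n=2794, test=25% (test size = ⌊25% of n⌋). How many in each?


Test = ⌊2794·25/100⌋ = 698
Train = 2794 - 698 = 2096

Train: 2096, Test: 698


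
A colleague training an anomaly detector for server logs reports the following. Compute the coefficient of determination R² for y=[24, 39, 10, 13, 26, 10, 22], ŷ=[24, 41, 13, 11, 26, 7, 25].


ȳ = 20.5714
SS_res = Σ(y-ŷ)² = 35
SS_tot = Σ(y-ȳ)² = 663.71
R² = 1 - SS_res/SS_tot = 1 - 0.0527 = 0.9473

0.9473


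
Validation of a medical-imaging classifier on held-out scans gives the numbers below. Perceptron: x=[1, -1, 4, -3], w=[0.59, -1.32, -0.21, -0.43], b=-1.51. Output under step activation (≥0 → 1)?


z = (1)·(0.59) + (-1)·(-1.32) + (4)·(-0.21) + (-3)·(-0.43) - 1.51
  = 0.85
step(z) = 1 (z≥0)

1


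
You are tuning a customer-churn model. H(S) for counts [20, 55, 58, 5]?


Probabilities: [20/138, 55/138, 58/138, 5/138] ≈ [0.1449, 0.3986, 0.4203, 0.0362]
H = -((20/138)·log₂(20/138) + (55/138)·log₂(55/138) + (58/138)·log₂(58/138) + (5/138)·log₂(5/138))
  = 1.6318 bits

1.6318 bits


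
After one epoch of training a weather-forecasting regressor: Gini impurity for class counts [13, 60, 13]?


Probabilities: [13/86, 60/86, 13/86] ≈ [0.1512, 0.6977, 0.1512]
Σpᵢ² = (169 + 3600 + 169)/86² = 3938/7396
Gini = 1 - Σpᵢ² = 1 - 3938/7396 = 0.4676

0.4676


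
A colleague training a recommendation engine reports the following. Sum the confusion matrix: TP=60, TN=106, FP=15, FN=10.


Total = TP + TN + FP + FN
= 60 + 106 + 15 + 10
= 191
(Predicted positive: 75, predicted negative: 116)

191


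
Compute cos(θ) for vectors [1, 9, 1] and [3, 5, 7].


A·B = 1·3 + 9·5 + 1·7 = 55
‖A‖ = √83 = 9.1104, ‖B‖ = √83 = 9.1104
cos = 55/(√83·√83) = 55/√6889 = 0.6627

0.6627


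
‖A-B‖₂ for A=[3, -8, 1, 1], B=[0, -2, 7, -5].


d = √((3-0)² + (-8+ 2)² + (1-7)² + (1+ 5)²)
  = √(9 + 36 + 36 + 36)
  = √117 = 10.8167

10.8167


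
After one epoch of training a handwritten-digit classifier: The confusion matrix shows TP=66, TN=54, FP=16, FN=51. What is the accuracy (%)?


Accuracy = (TP+TN)/(TP+TN+FP+FN)
= (66+54)/(187)
= 120/187 = 64.17%

64.17%


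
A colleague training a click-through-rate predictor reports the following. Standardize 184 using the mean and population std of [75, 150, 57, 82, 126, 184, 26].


μ = 100, σ = 51.4171
z = (184 - 100)/51.4171 = 1.6337

1.6337


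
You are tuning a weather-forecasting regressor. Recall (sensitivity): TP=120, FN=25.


Recall = TP/(TP+FN)
= 120/(120+25)
= 120/145 = 82.76%

82.76%


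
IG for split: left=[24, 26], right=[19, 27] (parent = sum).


Parent = [43, 53], H_parent = 0.9922
H_left = 0.9988 (n=50), H_right = 0.9781 (n=46)
H_children = (50/96)·0.9988 + (46/96)·0.9781 = 0.9889
IG = 0.9922 - 0.9889 = 0.0033

0.0033


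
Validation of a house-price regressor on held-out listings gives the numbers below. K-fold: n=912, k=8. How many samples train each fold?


Fold size = 912/8 = 114
Training per fold = 912 - 114 = 798

798


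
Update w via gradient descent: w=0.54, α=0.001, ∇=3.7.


w_new = w - α·∇
= 0.54 - 0.001·3.7
= 0.54 - 0.0037
= 0.5363

0.5363


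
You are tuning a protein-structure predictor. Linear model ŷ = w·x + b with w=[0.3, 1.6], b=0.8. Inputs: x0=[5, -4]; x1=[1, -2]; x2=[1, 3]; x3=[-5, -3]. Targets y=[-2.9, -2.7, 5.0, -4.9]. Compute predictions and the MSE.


ŷ0 = (0.3)·(5) + (1.6)·(-4) + 0.8 = -4.1
ŷ1 = (0.3)·(1) + (1.6)·(-2) + 0.8 = -2.1
ŷ2 = (0.3)·(1) + (1.6)·(3) + 0.8 = 5.9
ŷ3 = (0.3)·(-5) + (1.6)·(-3) + 0.8 = -5.5
errors² = [1.44, 0.36, 0.81, 0.36]
MSE = 2.9700/4 = 0.7425

0.7425


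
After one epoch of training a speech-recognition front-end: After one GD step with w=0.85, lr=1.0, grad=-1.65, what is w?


w_new = w - α·∇
= 0.85 - 1.0·-1.65
= 0.85 + 1.65
= 2.5

2.5


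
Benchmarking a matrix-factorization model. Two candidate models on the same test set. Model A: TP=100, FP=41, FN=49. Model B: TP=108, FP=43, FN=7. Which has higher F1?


Model A: P=100/141=0.7092, R=100/149=0.6711, F1=2PR/(P+R)=2TP/(2TP+FP+FN)=200/290=0.6897
Model B: P=108/151=0.7152, R=108/115=0.9391, F1=2PR/(P+R)=2TP/(2TP+FP+FN)=216/266=0.812
0.6897 < 0.812 → Model B

Model B


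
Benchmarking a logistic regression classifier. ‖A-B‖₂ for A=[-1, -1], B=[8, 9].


d = √((-1-8)² + (-1-9)²)
  = √(81 + 100)
  = √181 = 13.4536

13.4536


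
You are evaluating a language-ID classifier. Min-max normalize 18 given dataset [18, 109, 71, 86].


min=18, max=109
(18-18)/(109-18) = 0/91 = 0.0

0.0


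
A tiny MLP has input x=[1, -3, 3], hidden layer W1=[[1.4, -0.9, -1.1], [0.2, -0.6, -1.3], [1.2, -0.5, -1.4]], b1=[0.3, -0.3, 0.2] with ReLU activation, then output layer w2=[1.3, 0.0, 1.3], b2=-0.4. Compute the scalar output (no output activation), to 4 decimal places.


z1[0] = (1.4)·(1) + (-0.9)·(-3) + (-1.1)·(3) + 0.3 = 1.1
z1[1] = (0.2)·(1) + (-0.6)·(-3) + (-1.3)·(3) - 0.3 = -2.2
z1[2] = (1.2)·(1) + (-0.5)·(-3) + (-1.4)·(3) + 0.2 = -1.3
h = ReLU(z1) = [1.1, 0.0, 0.0]
output = (1.3)·(1.1) + (0.0)·(0.0) + (1.3)·(0.0) - 0.4 = 1.03

1.03


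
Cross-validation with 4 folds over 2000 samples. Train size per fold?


Fold size = 2000/4 = 500
Training per fold = 2000 - 500 = 1500

1500


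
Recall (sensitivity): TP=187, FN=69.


Recall = TP/(TP+FN)
= 187/(187+69)
= 187/256 = 73.05%

73.05%


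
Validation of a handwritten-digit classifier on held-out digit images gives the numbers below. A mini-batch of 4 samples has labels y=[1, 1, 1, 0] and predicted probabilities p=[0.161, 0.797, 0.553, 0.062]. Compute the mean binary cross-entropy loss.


L[0] = -ln(0.161) = 1.8264
L[1] = -ln(0.797) = 0.2269
L[2] = -ln(0.553) = 0.5924
L[3] = -ln(1-0.062) = -ln(0.938) = 0.064
mean = (1.8264 + 0.2269 + 0.5924 + 0.064)/4 = 0.6774

0.6774


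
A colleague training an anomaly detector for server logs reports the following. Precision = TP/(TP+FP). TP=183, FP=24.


Precision = TP/(TP+FP)
= 183/(183+24)
= 183/207 = 88.41%

88.41%


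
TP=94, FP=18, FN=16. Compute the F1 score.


Precision = 94/112 = 0.8393
Recall = 94/110 = 0.8545
F1 = 2·P·R/(P+R) = 2·TP/(2·TP+FP+FN) = 188/(188+18+16) = 188/222 = 0.8468

0.8468


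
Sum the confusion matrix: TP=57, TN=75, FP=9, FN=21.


Total = TP + TN + FP + FN
= 57 + 75 + 9 + 21
= 162
(Predicted positive: 66, predicted negative: 96)

162


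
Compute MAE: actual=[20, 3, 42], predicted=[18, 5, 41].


Absolute errors: |20-18|=2, |3-5|=2, |42-41|=1
Sum = 5
MAE = 5/3 = 5/3

5/3


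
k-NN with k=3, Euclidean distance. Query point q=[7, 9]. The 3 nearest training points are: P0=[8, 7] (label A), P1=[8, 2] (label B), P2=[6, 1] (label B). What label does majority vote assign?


d(q,P0) = 2.2361  (label A)
d(q,P1) = 7.0711  (label B)
d(q,P2) = 8.0623  (label B)
Votes: A=1, B=2
Majority → B

B


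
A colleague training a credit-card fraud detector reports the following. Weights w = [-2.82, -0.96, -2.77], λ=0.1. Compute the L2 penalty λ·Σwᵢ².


‖w‖₂² = (-2.82)² + (-0.96)² + (-2.77)²
     = 7.9524 + 0.9216 + 7.6729
     = 16.5469
λ·‖w‖₂² = 0.1·16.5469 = 1.65469

1.65469


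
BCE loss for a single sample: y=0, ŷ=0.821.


BCE = -[y·ln(p) + (1-y)·ln(1-p)]
= -0 - 1·ln(1-0.821)
= -ln(0.179) = 1.7204

1.7204


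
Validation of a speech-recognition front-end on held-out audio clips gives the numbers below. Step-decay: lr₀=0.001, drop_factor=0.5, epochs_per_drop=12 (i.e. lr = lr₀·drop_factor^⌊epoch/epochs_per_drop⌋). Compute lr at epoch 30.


n_drops = ⌊30/12⌋ = 2
lr = 0.001·0.5^2 = 0.001·0.25 = 0.00025

0.00025


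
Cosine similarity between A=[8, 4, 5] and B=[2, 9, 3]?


A·B = 8·2 + 4·9 + 5·3 = 67
‖A‖ = √105 = 10.247, ‖B‖ = √94 = 9.6954
cos = 67/(√105·√94) = 67/√9870 = 0.6744

0.6744


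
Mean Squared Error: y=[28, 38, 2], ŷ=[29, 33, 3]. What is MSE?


Squared errors: (28-29)²=1, (38-33)²=25, (2-3)²=1
Sum = 27
MSE = 27/3 = 9

9


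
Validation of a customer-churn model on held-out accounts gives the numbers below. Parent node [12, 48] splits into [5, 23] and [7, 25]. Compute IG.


Parent = [12, 48], H_parent = 0.7219
H_left = 0.6769 (n=28), H_right = 0.7579 (n=32)
H_children = (28/60)·0.6769 + (32/60)·0.7579 = 0.7201
IG = 0.7219 - 0.7201 = 0.0018

0.0018


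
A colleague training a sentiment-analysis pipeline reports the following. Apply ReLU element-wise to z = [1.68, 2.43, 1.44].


ReLU(1.68) = max(0, 1.68) = 1.68
ReLU(2.43) = max(0, 2.43) = 2.43
ReLU(1.44) = max(0, 1.44) = 1.44
result = [1.68, 2.43, 1.44]

[1.68, 2.43, 1.44]


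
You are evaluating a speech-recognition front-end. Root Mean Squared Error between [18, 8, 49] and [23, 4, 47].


MSE = 45/3 = 15
RMSE = √(45/3) = 3.873

3.873


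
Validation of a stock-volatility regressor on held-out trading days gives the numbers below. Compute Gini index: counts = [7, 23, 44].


Probabilities: [7/74, 23/74, 44/74] ≈ [0.0946, 0.3108, 0.5946]
Σpᵢ² = (49 + 529 + 1936)/74² = 2514/5476
Gini = 1 - Σpᵢ² = 1 - 2514/5476 = 0.5409

0.5409


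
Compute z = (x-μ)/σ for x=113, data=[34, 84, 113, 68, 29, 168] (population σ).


μ = 82.6667, σ = 47.7272
z = (113 - 82.6667)/47.7272 = 0.6356

0.6356


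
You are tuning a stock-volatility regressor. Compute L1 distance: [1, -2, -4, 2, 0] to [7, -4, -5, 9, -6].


d = |1-7| + |-2+ 4| + |-4+ 5| + |2-9| + |0+ 6|
  = 6 + 2 + 1 + 7 + 6
  = 22

22


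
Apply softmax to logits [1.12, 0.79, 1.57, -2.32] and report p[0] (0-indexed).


Exponentials: e^1.12=3.0649, e^0.79=2.2034, e^1.57=4.8066, e^-2.32=0.0983
Sum = 10.1732
Softmax = [0.3013, 0.2166, 0.4725, 0.0097]
p[0] = 3.0649/10.1732 = 0.3013

0.3013


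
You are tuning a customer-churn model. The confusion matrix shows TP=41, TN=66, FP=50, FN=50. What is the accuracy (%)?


Accuracy = (TP+TN)/(TP+TN+FP+FN)
= (41+66)/(207)
= 107/207 = 51.69%

51.69%


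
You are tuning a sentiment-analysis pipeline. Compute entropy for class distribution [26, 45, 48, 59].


Probabilities: [26/178, 45/178, 48/178, 59/178] ≈ [0.1461, 0.2528, 0.2697, 0.3315]
H = -((26/178)·log₂(26/178) + (45/178)·log₂(45/178) + (48/178)·log₂(48/178) + (59/178)·log₂(59/178))
  = 1.9448 bits

1.9448 bits


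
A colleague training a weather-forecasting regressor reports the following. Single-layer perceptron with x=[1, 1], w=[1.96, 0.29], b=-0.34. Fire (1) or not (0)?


z = (1)·(1.96) + (1)·(0.29) - 0.34
  = 1.91
step(z) = 1 (z≥0)

1


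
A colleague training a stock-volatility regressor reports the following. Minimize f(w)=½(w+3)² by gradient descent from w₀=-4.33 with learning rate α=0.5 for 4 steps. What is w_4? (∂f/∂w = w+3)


step 1: grad = -4.33+3 = -1.33; w = -4.33 - 0.5·(-1.33) = -3.665
step 2: grad = -3.665+3 = -0.665; w = -3.665 - 0.5·(-0.665) = -3.3325
step 3: grad = -3.3325+3 = -0.3325; w = -3.3325 - 0.5·(-0.3325) = -3.16625
step 4: grad = -3.16625+3 = -0.16625; w = -3.16625 - 0.5·(-0.16625) = -3.083125

-3.083125


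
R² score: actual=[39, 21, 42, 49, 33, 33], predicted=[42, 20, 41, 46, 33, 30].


ȳ = 36.1667
SS_res = Σ(y-ŷ)² = 29
SS_tot = Σ(y-ȳ)² = 456.83
R² = 1 - SS_res/SS_tot = 1 - 0.0635 = 0.9365

0.9365


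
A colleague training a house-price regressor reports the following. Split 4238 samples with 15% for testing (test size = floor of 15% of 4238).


Test = ⌊4238·15/100⌋ = 635
Train = 4238 - 635 = 3603

Train: 3603, Test: 635


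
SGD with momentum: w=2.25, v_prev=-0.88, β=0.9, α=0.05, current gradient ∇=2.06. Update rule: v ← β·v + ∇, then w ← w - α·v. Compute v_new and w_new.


v_new = 0.9·-0.88 + 2.06 = -0.792 + 2.06 = 1.268
w_new = 2.25 - 0.05·1.268 = 2.25 - 0.0634 = 2.1866

v_new=1.268, w_new=2.1866


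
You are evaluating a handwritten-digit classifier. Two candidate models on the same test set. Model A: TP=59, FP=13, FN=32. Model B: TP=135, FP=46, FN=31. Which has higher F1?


Model A: P=59/72=0.8194, R=59/91=0.6484, F1=2PR/(P+R)=2TP/(2TP+FP+FN)=118/163=0.7239
Model B: P=135/181=0.7459, R=135/166=0.8133, F1=2PR/(P+R)=2TP/(2TP+FP+FN)=270/347=0.7781
0.7239 < 0.7781 → Model B

Model B


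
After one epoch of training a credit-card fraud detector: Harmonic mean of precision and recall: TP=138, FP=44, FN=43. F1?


Precision = 138/182 = 0.7582
Recall = 138/181 = 0.7624
F1 = 2·P·R/(P+R) = 2·TP/(2·TP+FP+FN) = 276/(276+44+43) = 276/363 = 0.7603

0.7603


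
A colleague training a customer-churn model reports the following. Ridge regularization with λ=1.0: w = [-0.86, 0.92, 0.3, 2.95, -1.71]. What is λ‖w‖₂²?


‖w‖₂² = (-0.86)² + (0.92)² + (0.3)² + (2.95)² + (-1.71)²
     = 0.7396 + 0.8464 + 0.09 + 8.7025 + 2.9241
     = 13.3026
λ·‖w‖₂² = 1.0·13.3026 = 13.3026

13.3026


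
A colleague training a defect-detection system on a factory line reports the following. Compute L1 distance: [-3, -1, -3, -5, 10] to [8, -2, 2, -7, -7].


d = |-3-8| + |-1+ 2| + |-3-2| + |-5+ 7| + |10+ 7|
  = 11 + 1 + 5 + 2 + 17
  = 36

36


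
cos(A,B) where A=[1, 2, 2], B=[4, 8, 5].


A·B = 1·4 + 2·8 + 2·5 = 30
‖A‖ = √9 = 3, ‖B‖ = √105 = 10.247
cos = 30/(√9·√105) = 30/√945 = 0.9759

0.9759


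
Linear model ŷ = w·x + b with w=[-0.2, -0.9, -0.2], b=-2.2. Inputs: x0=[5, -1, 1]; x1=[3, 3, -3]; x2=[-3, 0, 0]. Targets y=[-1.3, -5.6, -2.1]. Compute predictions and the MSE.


ŷ0 = (-0.2)·(5) + (-0.9)·(-1) + (-0.2)·(1) - 2.2 = -2.5
ŷ1 = (-0.2)·(3) + (-0.9)·(3) + (-0.2)·(-3) - 2.2 = -4.9
ŷ2 = (-0.2)·(-3) + (-0.9)·(0) + (-0.2)·(0) - 2.2 = -1.6
errors² = [1.44, 0.49, 0.25]
MSE = 2.1800/3 = 0.7267

0.7267


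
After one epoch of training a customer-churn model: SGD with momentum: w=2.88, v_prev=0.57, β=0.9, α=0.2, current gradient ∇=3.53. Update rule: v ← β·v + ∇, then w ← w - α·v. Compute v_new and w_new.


v_new = 0.9·0.57 + 3.53 = 0.513 + 3.53 = 4.043
w_new = 2.88 - 0.2·4.043 = 2.88 - 0.8086 = 2.0714

v_new=4.043, w_new=2.0714


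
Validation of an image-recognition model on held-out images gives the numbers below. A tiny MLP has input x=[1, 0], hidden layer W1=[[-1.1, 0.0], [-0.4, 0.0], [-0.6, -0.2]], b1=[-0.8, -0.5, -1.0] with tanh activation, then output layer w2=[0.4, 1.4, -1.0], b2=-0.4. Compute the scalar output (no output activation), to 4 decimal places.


z1[0] = (-1.1)·(1) + (0.0)·(0) - 0.8 = -1.9
z1[1] = (-0.4)·(1) + (0.0)·(0) - 0.5 = -0.9
z1[2] = (-0.6)·(1) + (-0.2)·(0) - 1.0 = -1.6
h = tanh(z1) = [-0.9562, -0.7163, -0.9217]
output = (0.4)·(-0.9562) + (1.4)·(-0.7163) + (-1.0)·(-0.9217) - 0.4 = -0.8636

-0.8636


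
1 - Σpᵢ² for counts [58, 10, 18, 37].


Probabilities: [58/123, 10/123, 18/123, 37/123] ≈ [0.4715, 0.0813, 0.1463, 0.3008]
Σpᵢ² = (3364 + 100 + 324 + 1369)/123² = 5157/15129
Gini = 1 - Σpᵢ² = 1 - 5157/15129 = 0.6591

0.6591


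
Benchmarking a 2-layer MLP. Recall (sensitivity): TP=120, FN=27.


Recall = TP/(TP+FN)
= 120/(120+27)
= 120/147 = 81.63%

81.63%


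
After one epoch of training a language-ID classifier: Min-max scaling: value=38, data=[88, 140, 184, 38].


min=38, max=184
(38-38)/(184-38) = 0/146 = 0.0

0.0


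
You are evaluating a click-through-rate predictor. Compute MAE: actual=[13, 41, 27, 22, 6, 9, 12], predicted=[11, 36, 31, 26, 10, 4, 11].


Absolute errors: |13-11|=2, |41-36|=5, |27-31|=4, |22-26|=4, |6-10|=4, |9-4|=5, |12-11|=1
Sum = 25
MAE = 25/7 = 25/7

25/7


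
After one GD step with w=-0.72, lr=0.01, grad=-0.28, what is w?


w_new = w - α·∇
= -0.72 - 0.01·-0.28
= -0.72 + 0.0028
= -0.7172

-0.7172


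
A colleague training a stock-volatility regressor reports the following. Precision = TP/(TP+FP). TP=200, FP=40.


Precision = TP/(TP+FP)
= 200/(200+40)
= 200/240 = 83.33%

83.33%


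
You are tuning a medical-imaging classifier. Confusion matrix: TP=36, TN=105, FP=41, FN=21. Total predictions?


Total = TP + TN + FP + FN
= 36 + 105 + 41 + 21
= 203
(Predicted positive: 77, predicted negative: 126)

203


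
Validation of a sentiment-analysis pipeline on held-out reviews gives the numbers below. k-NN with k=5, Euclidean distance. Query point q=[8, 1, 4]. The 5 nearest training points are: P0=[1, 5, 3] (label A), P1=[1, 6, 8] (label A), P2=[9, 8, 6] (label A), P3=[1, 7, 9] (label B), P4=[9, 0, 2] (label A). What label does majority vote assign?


d(q,P0) = 8.124  (label A)
d(q,P1) = 9.4868  (label A)
d(q,P2) = 7.3485  (label A)
d(q,P3) = 10.4881  (label B)
d(q,P4) = 2.4495  (label A)
Votes: A=4, B=1
Majority → A

A


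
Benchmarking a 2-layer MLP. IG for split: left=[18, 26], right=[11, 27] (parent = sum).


Parent = [29, 53], H_parent = 0.9373
H_left = 0.976 (n=44), H_right = 0.868 (n=38)
H_children = (44/82)·0.976 + (38/82)·0.868 = 0.926
IG = 0.9373 - 0.926 = 0.0113

0.0113


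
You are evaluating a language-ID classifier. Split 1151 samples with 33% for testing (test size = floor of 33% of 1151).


Test = ⌊1151·33/100⌋ = 379
Train = 1151 - 379 = 772

Train: 772, Test: 379


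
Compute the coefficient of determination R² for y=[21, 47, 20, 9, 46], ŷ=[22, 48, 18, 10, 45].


ȳ = 28.6
SS_res = Σ(y-ŷ)² = 8
SS_tot = Σ(y-ȳ)² = 1157.2
R² = 1 - SS_res/SS_tot = 1 - 0.0069 = 0.9931

0.9931


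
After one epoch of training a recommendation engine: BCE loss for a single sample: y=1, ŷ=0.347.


BCE = -[y·ln(p) + (1-y)·ln(1-p)]
= -1·ln(0.347) - 0
= -ln(0.347) = 1.0584

1.0584


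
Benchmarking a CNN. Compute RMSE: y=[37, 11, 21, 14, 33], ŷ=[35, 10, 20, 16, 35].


MSE = 14/5 = 2.8
RMSE = √(14/5) = 1.6733

1.6733


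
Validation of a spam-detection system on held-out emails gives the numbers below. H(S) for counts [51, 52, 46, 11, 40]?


Probabilities: [51/200, 52/200, 46/200, 11/200, 40/200] ≈ [0.255, 0.26, 0.23, 0.055, 0.2]
H = -((51/200)·log₂(51/200) + (52/200)·log₂(52/200) + (46/200)·log₂(46/200) + (11/200)·log₂(11/200) + (40/200)·log₂(40/200))
  = 2.1902 bits

2.1902 bits


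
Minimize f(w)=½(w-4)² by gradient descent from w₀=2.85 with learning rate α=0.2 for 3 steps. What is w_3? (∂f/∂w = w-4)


step 1: grad = 2.85-4 = -1.15; w = 2.85 - 0.2·(-1.15) = 3.08
step 2: grad = 3.08-4 = -0.92; w = 3.08 - 0.2·(-0.92) = 3.264
step 3: grad = 3.264-4 = -0.736; w = 3.264 - 0.2·(-0.736) = 3.4112

3.4112


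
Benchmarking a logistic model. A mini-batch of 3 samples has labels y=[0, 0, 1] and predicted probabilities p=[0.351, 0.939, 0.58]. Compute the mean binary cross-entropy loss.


L[0] = -ln(1-0.351) = -ln(0.649) = 0.4323
L[1] = -ln(1-0.939) = -ln(0.061) = 2.7969
L[2] = -ln(0.58) = 0.5447
mean = (0.4323 + 2.7969 + 0.5447)/3 = 1.258

1.258
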